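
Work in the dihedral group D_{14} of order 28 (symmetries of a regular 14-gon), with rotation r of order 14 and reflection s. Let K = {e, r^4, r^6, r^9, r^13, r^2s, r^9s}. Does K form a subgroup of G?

r^9 ∈ K but its inverse r^5 ∉ K, so K is not a subgroup.

No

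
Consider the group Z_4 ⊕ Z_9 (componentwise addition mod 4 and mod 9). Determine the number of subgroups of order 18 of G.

|G| = 36 and 18 | 36, so subgroups of order 18 are possible by Lagrange.
The subgroups of order 18 are: {(0,0), (0,1), (0,2), (0,3), (0,4), (0,5), (0,6), (0,7), (0,8), (2,0), (2,1), (2,2), (2,3), (2,4), (2,5), (2,6), (2,7), (2,8)}.
So G has 1 subgroup of order 18.

1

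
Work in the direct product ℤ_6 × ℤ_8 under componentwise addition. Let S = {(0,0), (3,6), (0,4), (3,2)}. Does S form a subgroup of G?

Yes

|S| = 4 divides |G| = 48, consistent with Lagrange.
S contains the identity, every element's inverse is in S, and S is closed under +: it is a subgroup.
In fact S = ⟨(3,2)⟩.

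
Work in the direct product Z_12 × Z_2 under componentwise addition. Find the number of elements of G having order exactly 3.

2

An element (a,b) has order lcm(ord(a), ord(b)); count pairs with lcm equal to 3.
Enumerating gives 2 such elements.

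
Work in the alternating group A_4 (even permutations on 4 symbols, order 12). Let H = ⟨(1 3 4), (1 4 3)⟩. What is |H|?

|⟨(1 3 4)⟩| = 3 and |⟨(1 4 3)⟩| = 3, so |H| is a multiple of lcm(3, 3) = 3 and divides |G| = 12.
Closing under the operation: H = {e, (1 3 4), (1 4 3)}, so |H| = 3.

3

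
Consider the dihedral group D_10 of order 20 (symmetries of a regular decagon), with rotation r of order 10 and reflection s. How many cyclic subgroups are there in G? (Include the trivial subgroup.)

Group the elements of G by the cyclic subgroup they generate; each cyclic subgroup of order d accounts for φ(d) elements.
Cyclic subgroups by order — order 1: 1; order 2: 11; order 5: 1; order 10: 1.
Total: 14.

14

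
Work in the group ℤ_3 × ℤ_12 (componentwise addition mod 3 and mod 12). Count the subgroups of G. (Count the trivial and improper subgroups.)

18

|G| = 36, so by Lagrange every subgroup order divides 36. Divisors: 1, 2, 3, 4, 6, 9, 12, 18, 36.
Subgroups by order — order 1: 1; order 2: 1; order 3: 4; order 4: 1; order 6: 4; order 9: 1; order 12: 4; order 18: 1; order 36: 1.
Total: 1 + 1 + 4 + 1 + 4 + 1 + 4 + 1 + 1 = 18.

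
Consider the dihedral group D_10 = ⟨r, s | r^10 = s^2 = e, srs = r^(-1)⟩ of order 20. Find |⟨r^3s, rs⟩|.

|⟨r^3s⟩| = 2 and |⟨rs⟩| = 2, so |H| is a multiple of lcm(2, 2) = 2 and divides |G| = 20.
Closing under the operation: H = {e, r^2, r^4, r^6, r^8, rs, r^3s, r^5s, r^7s, r^9s}, so |H| = 10.

10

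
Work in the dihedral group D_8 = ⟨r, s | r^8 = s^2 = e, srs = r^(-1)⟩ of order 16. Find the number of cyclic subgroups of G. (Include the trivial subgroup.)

12

A cyclic subgroup of order d is generated by each of its φ(d) elements of order d, so the cyclic subgroups of order d number (#elements of order d)/φ(d).
Cyclic subgroups by order — order 1: 1; order 2: 9; order 4: 1; order 8: 1.
Total: 12.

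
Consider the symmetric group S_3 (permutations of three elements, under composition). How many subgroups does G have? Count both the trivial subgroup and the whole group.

6

|G| = 6, so by Lagrange every subgroup order divides 6. Divisors: 1, 2, 3, 6.
Subgroups by order — order 1: 1; order 2: 3; order 3: 1; order 6: 1.
Total: 1 + 3 + 1 + 1 = 6.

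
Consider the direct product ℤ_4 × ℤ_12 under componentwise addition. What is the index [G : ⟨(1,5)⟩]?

4

|⟨(1,5)⟩| = 12 and |G| = 48.
By Lagrange, [G : H] = |G|/|H| = 48/12 = 4.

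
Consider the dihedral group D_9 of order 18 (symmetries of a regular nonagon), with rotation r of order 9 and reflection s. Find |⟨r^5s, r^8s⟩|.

6

|⟨r^5s⟩| = 2 and |⟨r^8s⟩| = 2, so |H| is a multiple of lcm(2, 2) = 2 and divides |G| = 18.
Closing under the operation: H = {e, r^3, r^6, r^2s, r^5s, r^8s}, so |H| = 6.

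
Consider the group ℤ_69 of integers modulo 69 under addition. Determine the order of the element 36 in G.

In ℤ_69, the order of an element a is n/gcd(a, n).
gcd(36, 69) = 3, so |⟨36⟩| = 69/3 = 23.

23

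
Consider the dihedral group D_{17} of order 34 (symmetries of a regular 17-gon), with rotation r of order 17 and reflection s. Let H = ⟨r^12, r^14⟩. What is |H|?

17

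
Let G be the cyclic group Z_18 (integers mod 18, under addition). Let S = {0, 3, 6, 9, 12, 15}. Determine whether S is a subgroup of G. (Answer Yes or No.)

|S| = 6 divides |G| = 18, consistent with Lagrange.
S contains the identity, every element's inverse is in S, and S is closed under +: it is a subgroup.
In fact S = ⟨3⟩.

Yes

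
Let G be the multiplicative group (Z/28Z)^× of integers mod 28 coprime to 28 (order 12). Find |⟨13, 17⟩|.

6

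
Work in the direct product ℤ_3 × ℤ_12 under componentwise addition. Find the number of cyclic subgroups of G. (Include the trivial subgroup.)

A cyclic subgroup of order d is generated by each of its φ(d) elements of order d, so the cyclic subgroups of order d number (#elements of order d)/φ(d).
Cyclic subgroups by order — order 1: 1; order 2: 1; order 3: 4; order 4: 1; order 6: 4; order 12: 4.
Total: 15.

15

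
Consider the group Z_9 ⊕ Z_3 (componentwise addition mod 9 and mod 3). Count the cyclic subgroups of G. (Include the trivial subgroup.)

8

Each element a generates a cyclic subgroup ⟨a⟩; distinct elements may generate the same one (a cyclic group of order d has φ(d) generators).
Cyclic subgroups by order — order 1: 1; order 3: 4; order 9: 3.
Total: 8.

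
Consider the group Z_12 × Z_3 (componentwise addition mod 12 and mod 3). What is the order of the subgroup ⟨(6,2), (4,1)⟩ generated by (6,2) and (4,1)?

18

|⟨(6,2)⟩| = 6 and |⟨(4,1)⟩| = 3, so |H| is a multiple of lcm(6, 3) = 6 and divides |G| = 36.
Closing under the operation: H = {(0,0), (0,1), (0,2), (2,0), (2,1), (2,2), (4,0), (4,1), (4,2), (6,0), (6,1), (6,2), (8,0), (8,1), (8,2), (10,0), (10,1), (10,2)}, so |H| = 18.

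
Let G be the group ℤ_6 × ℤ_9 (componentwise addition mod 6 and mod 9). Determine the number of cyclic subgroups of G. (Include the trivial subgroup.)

16

A cyclic subgroup of order d is generated by each of its φ(d) elements of order d, so the cyclic subgroups of order d number (#elements of order d)/φ(d).
Cyclic subgroups by order — order 1: 1; order 2: 1; order 3: 4; order 6: 4; order 9: 3; order 18: 3.
Total: 16.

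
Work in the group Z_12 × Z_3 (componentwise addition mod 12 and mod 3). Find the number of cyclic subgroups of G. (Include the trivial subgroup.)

15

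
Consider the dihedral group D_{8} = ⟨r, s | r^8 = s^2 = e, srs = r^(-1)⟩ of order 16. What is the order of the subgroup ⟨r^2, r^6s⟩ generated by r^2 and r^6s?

|⟨r^2⟩| = 4 and |⟨r^6s⟩| = 2, so |H| is a multiple of lcm(4, 2) = 4 and divides |G| = 16.
Closing under the operation: H = {e, r^2, r^4, r^6, s, r^2s, r^4s, r^6s}, so |H| = 8.

8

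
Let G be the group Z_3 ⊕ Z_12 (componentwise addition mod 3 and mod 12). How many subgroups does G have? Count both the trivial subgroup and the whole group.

|G| = 36, so by Lagrange every subgroup order divides 36. Divisors: 1, 2, 3, 4, 6, 9, 12, 18, 36.
Subgroups by order — order 1: 1; order 2: 1; order 3: 4; order 4: 1; order 6: 4; order 9: 1; order 12: 4; order 18: 1; order 36: 1.
Total: 1 + 1 + 4 + 1 + 4 + 1 + 4 + 1 + 1 = 18.

18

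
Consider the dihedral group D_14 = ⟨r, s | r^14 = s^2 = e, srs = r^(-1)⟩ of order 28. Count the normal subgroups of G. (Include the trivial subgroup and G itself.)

7

G has 28 subgroups. Checking conjugation-invariance by order — order 1: 1/1 normal; order 2: 1/15 normal; order 4: 0/7 normal; order 7: 1/1 normal; order 14: 3/3 normal; order 28: 1/1 normal.
Total normal subgroups: 7.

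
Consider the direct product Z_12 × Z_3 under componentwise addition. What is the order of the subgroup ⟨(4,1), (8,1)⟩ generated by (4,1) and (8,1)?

|⟨(4,1)⟩| = 3 and |⟨(8,1)⟩| = 3, so |H| is a multiple of lcm(3, 3) = 3 and divides |G| = 36.
Closing under the operation: H = {(0,0), (0,1), (0,2), (4,0), (4,1), (4,2), (8,0), (8,1), (8,2)}, so |H| = 9.

9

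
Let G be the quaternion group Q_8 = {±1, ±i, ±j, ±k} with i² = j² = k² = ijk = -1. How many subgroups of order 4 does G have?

|G| = 8 and 4 | 8, so subgroups of order 4 are possible by Lagrange.
The subgroups of order 4 are: {1, -1, i, -i}; {1, -1, j, -j}; {1, -1, k, -k}.
So G has 3 subgroups of order 4.

3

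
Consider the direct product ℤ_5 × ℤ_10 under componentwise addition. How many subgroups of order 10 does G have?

|G| = 50 and 10 | 50, so subgroups of order 10 are possible by Lagrange.
The subgroups of order 10 are: {(0,0), (0,1), (0,2), (0,3), (0,4), (0,5), (0,6), (0,7), (0,8), (0,9)}; {(0,0), (0,5), (1,0), (1,5), (2,0), (2,5), (3,0), (3,5), (4,0), (4,5)}; {(0,0), (0,5), (1,1), (1,6), (2,2), (2,7), (3,3), (3,8), (4,4), (4,9)}; {(0,0), (0,5), (1,2), (1,7), (2,4), (2,9), (3,1), (3,6), (4,3), (4,8)}; … (6 in all).
So G has 6 subgroups of order 10.

6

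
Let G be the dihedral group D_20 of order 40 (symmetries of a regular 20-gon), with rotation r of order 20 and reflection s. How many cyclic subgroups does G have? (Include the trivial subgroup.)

Group the elements of G by the cyclic subgroup they generate; each cyclic subgroup of order d accounts for φ(d) elements.
Cyclic subgroups by order — order 1: 1; order 2: 21; order 4: 1; order 5: 1; order 10: 1; order 20: 1.
Total: 26.

26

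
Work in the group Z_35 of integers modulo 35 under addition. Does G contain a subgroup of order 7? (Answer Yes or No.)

7 | 35. A subgroup of order 7 is {0, 5, 10, 15, 20, 25, 30}.

Yes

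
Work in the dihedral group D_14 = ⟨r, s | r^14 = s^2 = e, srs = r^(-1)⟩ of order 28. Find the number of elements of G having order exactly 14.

6

The elements of order 14 are: r, r^3, r^5, r^9, r^11, r^13.
That's 6.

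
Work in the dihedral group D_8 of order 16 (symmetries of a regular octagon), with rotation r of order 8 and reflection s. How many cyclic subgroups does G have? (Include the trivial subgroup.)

12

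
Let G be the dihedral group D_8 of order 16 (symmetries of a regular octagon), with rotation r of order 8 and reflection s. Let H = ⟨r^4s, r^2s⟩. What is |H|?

8

|⟨r^4s⟩| = 2 and |⟨r^2s⟩| = 2, so |H| is a multiple of lcm(2, 2) = 2 and divides |G| = 16.
Closing under the operation: H = {e, r^2, r^4, r^6, s, r^2s, r^4s, r^6s}, so |H| = 8.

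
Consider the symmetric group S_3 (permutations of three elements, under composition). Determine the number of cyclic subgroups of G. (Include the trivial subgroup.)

5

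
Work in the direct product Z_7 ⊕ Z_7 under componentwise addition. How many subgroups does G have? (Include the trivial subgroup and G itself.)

10

|G| = 49, so by Lagrange every subgroup order divides 49. Divisors: 1, 7, 49.
Subgroups by order — order 1: 1; order 7: 8; order 49: 1.
Total: 1 + 8 + 1 = 10.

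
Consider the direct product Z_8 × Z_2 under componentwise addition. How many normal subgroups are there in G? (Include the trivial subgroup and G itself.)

11

G is abelian, so every subgroup is normal.
G has 11 subgroups in total, hence 11 normal subgroups.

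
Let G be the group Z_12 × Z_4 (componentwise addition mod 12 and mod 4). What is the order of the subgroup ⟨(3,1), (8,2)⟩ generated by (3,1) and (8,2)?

24

|⟨(3,1)⟩| = 4 and |⟨(8,2)⟩| = 6, so |H| is a multiple of lcm(4, 6) = 12 and divides |G| = 48.
Closing under the operation: H = {(0,0), (0,2), (1,1), (1,3), (2,0), (2,2), (3,1), (3,3), (4,0), (4,2), (5,1), (5,3), (6,0), (6,2), (7,1), (7,3), (8,0), (8,2), (9,1), (9,3), (10,0), (10,2), (11,1), (11,3)}, so |H| = 24.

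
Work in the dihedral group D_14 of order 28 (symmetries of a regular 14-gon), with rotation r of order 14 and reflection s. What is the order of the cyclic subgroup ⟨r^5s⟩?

2

Computing powers of r^5s: the smallest k with (r^5s)^k = e is k = 2.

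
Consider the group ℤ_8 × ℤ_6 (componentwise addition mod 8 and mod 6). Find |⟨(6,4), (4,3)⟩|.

|⟨(6,4)⟩| = 12 and |⟨(4,3)⟩| = 2, so |H| is a multiple of lcm(12, 2) = 12 and divides |G| = 48.
Closing under the operation: H = {(0,0), (0,1), (0,2), (0,3), (0,4), (0,5), (2,0), (2,1), (2,2), (2,3), (2,4), (2,5), (4,0), (4,1), (4,2), (4,3), (4,4), (4,5), (6,0), (6,1), (6,2), (6,3), (6,4), (6,5)}, so |H| = 24.

24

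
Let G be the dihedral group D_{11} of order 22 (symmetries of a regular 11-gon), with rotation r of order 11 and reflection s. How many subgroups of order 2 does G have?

11

|G| = 22 and 2 | 22, so subgroups of order 2 are possible by Lagrange.
The subgroups of order 2 are: {e, r^10s}; {e, r^2s}; {e, r^3s}; {e, r^4s}; … (11 in all).
So G has 11 subgroups of order 2.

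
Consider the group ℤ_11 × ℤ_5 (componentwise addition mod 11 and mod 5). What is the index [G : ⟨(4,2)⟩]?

|⟨(4,2)⟩| = 55 and |G| = 55.
By Lagrange, [G : H] = |G|/|H| = 55/55 = 1.

1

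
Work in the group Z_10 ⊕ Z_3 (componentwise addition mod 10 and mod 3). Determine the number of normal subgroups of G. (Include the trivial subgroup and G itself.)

G is abelian, so every subgroup is normal.
G has 8 subgroups in total, hence 8 normal subgroups.

8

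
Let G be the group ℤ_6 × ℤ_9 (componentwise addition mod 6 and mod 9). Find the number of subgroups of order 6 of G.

|G| = 54 and 6 | 54, so subgroups of order 6 are possible by Lagrange.
The subgroups of order 6 are: {(0,0), (0,3), (0,6), (3,0), (3,3), (3,6)}; {(0,0), (1,0), (2,0), (3,0), (4,0), (5,0)}; {(0,0), (1,3), (2,6), (3,0), (4,3), (5,6)}; {(0,0), (1,6), (2,3), (3,0), (4,6), (5,3)}.
So G has 4 subgroups of order 6.

4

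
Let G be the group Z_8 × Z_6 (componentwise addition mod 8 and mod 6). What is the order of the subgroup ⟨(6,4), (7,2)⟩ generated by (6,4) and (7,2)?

|⟨(6,4)⟩| = 12 and |⟨(7,2)⟩| = 24, so |H| is a multiple of lcm(12, 24) = 24 and divides |G| = 48.
Closing under the operation: H = {(0,0), (0,2), (0,4), (1,0), (1,2), (1,4), (2,0), (2,2), (2,4), (3,0), (3,2), (3,4), (4,0), (4,2), (4,4), (5,0), (5,2), (5,4), (6,0), (6,2), (6,4), (7,0), (7,2), (7,4)}, so |H| = 24.

24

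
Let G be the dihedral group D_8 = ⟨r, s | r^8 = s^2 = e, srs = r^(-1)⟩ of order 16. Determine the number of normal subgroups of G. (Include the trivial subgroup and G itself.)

G has 19 subgroups. Checking conjugation-invariance by order — order 1: 1/1 normal; order 2: 1/9 normal; order 4: 1/5 normal; order 8: 3/3 normal; order 16: 1/1 normal.
Total normal subgroups: 7.

7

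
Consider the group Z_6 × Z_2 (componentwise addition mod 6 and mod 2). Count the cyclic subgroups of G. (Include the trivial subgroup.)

8

Each element a generates a cyclic subgroup ⟨a⟩; distinct elements may generate the same one (a cyclic group of order d has φ(d) generators).
Cyclic subgroups by order — order 1: 1; order 2: 3; order 3: 1; order 6: 3.
Total: 8.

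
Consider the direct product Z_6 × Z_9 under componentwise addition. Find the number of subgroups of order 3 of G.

4

|G| = 54 and 3 | 54, so subgroups of order 3 are possible by Lagrange.
The subgroups of order 3 are: {(0,0), (0,3), (0,6)}; {(0,0), (2,0), (4,0)}; {(0,0), (2,3), (4,6)}; {(0,0), (2,6), (4,3)}.
So G has 4 subgroups of order 3.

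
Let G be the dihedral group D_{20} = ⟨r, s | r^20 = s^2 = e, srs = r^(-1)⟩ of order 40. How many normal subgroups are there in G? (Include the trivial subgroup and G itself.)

G has 48 subgroups. Checking conjugation-invariance by order — order 1: 1/1 normal; order 2: 1/21 normal; order 4: 1/11 normal; order 5: 1/1 normal; order 8: 0/5 normal; order 10: 1/5 normal; order 20: 3/3 normal; order 40: 1/1 normal.
Total normal subgroups: 9.

9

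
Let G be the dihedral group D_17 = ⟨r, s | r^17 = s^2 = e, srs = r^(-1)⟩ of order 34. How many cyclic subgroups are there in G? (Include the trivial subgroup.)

19

A cyclic subgroup of order d is generated by each of its φ(d) elements of order d, so the cyclic subgroups of order d number (#elements of order d)/φ(d).
Cyclic subgroups by order — order 1: 1; order 2: 17; order 17: 1.
Total: 19.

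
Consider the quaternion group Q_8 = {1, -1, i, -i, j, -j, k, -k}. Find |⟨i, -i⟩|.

4

|⟨i⟩| = 4 and |⟨-i⟩| = 4, so |H| is a multiple of lcm(4, 4) = 4 and divides |G| = 8.
Closing under the operation: H = {1, -1, i, -i}, so |H| = 4.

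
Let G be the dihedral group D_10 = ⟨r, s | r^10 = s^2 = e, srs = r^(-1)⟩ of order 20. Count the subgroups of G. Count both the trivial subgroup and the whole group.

22

|G| = 20, so by Lagrange every subgroup order divides 20. Divisors: 1, 2, 4, 5, 10, 20.
Subgroups by order — order 1: 1; order 2: 11; order 4: 5; order 5: 1; order 10: 3; order 20: 1.
Total: 1 + 11 + 5 + 1 + 3 + 1 = 22.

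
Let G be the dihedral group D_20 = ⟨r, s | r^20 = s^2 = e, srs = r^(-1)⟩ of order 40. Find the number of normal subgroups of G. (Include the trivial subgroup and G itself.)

9

G has 48 subgroups. Checking conjugation-invariance by order — order 1: 1/1 normal; order 2: 1/21 normal; order 4: 1/11 normal; order 5: 1/1 normal; order 8: 0/5 normal; order 10: 1/5 normal; order 20: 3/3 normal; order 40: 1/1 normal.
Total normal subgroups: 9.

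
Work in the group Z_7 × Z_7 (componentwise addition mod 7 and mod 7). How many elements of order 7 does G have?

48

An element (a,b) has order lcm(ord(a), ord(b)); count pairs with lcm equal to 7.
Enumerating gives 48 such elements.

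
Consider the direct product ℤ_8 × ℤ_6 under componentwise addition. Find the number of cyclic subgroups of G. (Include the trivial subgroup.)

Group the elements of G by the cyclic subgroup they generate; each cyclic subgroup of order d accounts for φ(d) elements.
Cyclic subgroups by order — order 1: 1; order 2: 3; order 3: 1; order 4: 2; order 6: 3; order 8: 2; order 12: 2; order 24: 2.
Total: 16.

16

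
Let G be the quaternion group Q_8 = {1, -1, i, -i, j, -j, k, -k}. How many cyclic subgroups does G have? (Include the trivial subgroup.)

Each element a generates a cyclic subgroup ⟨a⟩; distinct elements may generate the same one (a cyclic group of order d has φ(d) generators).
Cyclic subgroups by order — order 1: 1; order 2: 1; order 4: 3.
Total: 5.

5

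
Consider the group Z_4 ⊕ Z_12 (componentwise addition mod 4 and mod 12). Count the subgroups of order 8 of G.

3

|G| = 48 and 8 | 48, so subgroups of order 8 are possible by Lagrange.
The subgroups of order 8 are: {(0,0), (0,3), (0,6), (0,9), (2,0), (2,3), (2,6), (2,9)}; {(0,0), (0,6), (1,0), (1,6), (2,0), (2,6), (3,0), (3,6)}; {(0,0), (0,6), (1,3), (1,9), (2,0), (2,6), (3,3), (3,9)}.
So G has 3 subgroups of order 8.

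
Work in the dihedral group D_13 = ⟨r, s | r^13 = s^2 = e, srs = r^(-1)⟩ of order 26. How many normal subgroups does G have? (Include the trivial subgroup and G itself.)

3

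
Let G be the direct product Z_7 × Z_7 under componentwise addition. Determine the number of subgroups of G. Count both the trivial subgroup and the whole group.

10

|G| = 49, so by Lagrange every subgroup order divides 49. Divisors: 1, 7, 49.
Subgroups by order — order 1: 1; order 7: 8; order 49: 1.
Total: 1 + 8 + 1 = 10.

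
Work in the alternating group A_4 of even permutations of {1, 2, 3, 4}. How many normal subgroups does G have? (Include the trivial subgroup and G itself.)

G has 10 subgroups. Checking conjugation-invariance by order — order 1: 1/1 normal; order 2: 0/3 normal; order 3: 0/4 normal; order 4: 1/1 normal; order 12: 1/1 normal.
Total normal subgroups: 3.

3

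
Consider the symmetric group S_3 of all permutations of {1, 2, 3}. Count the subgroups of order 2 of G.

|G| = 6 and 2 | 6, so subgroups of order 2 are possible by Lagrange.
The subgroups of order 2 are: {e, (1 2)}; {e, (1 3)}; {e, (2 3)}.
So G has 3 subgroups of order 2.

3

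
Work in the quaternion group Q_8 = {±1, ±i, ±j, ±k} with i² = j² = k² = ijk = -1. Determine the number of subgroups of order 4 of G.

3

|G| = 8 and 4 | 8, so subgroups of order 4 are possible by Lagrange.
The subgroups of order 4 are: {1, -1, i, -i}; {1, -1, j, -j}; {1, -1, k, -k}.
So G has 3 subgroups of order 4.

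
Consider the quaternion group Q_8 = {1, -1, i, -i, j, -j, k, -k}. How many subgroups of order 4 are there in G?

|G| = 8 and 4 | 8, so subgroups of order 4 are possible by Lagrange.
The subgroups of order 4 are: {1, -1, i, -i}; {1, -1, j, -j}; {1, -1, k, -k}.
So G has 3 subgroups of order 4.

3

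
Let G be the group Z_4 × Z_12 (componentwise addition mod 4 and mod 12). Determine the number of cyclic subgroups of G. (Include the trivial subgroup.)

Group the elements of G by the cyclic subgroup they generate; each cyclic subgroup of order d accounts for φ(d) elements.
Cyclic subgroups by order — order 1: 1; order 2: 3; order 3: 1; order 4: 6; order 6: 3; order 12: 6.
Total: 20.

20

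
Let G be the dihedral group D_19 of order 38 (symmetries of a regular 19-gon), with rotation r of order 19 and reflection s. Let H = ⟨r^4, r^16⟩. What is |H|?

|⟨r^4⟩| = 19 and |⟨r^16⟩| = 19, so |H| is a multiple of lcm(19, 19) = 19 and divides |G| = 38.
Closing under the operation: H = {e, r, r^2, r^3, r^4, r^5, r^6, r^7, r^8, r^9, r^10, r^11, r^12, r^13, r^14, r^15, r^16, r^17, r^18}, so |H| = 19.

19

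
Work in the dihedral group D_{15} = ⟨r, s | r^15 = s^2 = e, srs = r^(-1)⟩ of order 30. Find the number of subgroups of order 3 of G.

|G| = 30 and 3 | 30, so subgroups of order 3 are possible by Lagrange.
The subgroups of order 3 are: {e, r^5, r^10}.
So G has 1 subgroup of order 3.

1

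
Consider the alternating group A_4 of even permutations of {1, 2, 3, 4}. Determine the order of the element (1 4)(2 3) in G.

2

Computing powers of (1 4)(2 3): the smallest k with ((1 4)(2 3))^k = e is k = 2.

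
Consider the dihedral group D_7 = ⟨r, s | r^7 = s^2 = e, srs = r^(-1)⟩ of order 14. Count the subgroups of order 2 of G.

7

|G| = 14 and 2 | 14, so subgroups of order 2 are possible by Lagrange.
The subgroups of order 2 are: {e, r^2s}; {e, r^3s}; {e, r^4s}; {e, r^5s}; … (7 in all).
So G has 7 subgroups of order 2.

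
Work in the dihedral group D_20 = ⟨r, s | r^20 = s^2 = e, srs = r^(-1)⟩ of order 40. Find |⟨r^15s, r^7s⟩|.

10

|⟨r^15s⟩| = 2 and |⟨r^7s⟩| = 2, so |H| is a multiple of lcm(2, 2) = 2 and divides |G| = 40.
Closing under the operation: H = {e, r^4, r^8, r^12, r^16, r^3s, r^7s, r^11s, r^15s, r^19s}, so |H| = 10.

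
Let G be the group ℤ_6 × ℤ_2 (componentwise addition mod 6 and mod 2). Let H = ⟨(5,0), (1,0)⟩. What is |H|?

6

|⟨(5,0)⟩| = 6 and |⟨(1,0)⟩| = 6, so |H| is a multiple of lcm(6, 6) = 6 and divides |G| = 12.
Closing under the operation: H = {(0,0), (1,0), (2,0), (3,0), (4,0), (5,0)}, so |H| = 6.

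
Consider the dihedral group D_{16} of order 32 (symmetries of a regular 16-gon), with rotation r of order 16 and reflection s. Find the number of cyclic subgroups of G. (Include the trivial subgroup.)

21

Each element a generates a cyclic subgroup ⟨a⟩; distinct elements may generate the same one (a cyclic group of order d has φ(d) generators).
Cyclic subgroups by order — order 1: 1; order 2: 17; order 4: 1; order 8: 1; order 16: 1.
Total: 21.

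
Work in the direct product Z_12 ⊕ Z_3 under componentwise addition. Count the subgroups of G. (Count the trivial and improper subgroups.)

|G| = 36, so by Lagrange every subgroup order divides 36. Divisors: 1, 2, 3, 4, 6, 9, 12, 18, 36.
Subgroups by order — order 1: 1; order 2: 1; order 3: 4; order 4: 1; order 6: 4; order 9: 1; order 12: 4; order 18: 1; order 36: 1.
Total: 1 + 1 + 4 + 1 + 4 + 1 + 4 + 1 + 1 = 18.

18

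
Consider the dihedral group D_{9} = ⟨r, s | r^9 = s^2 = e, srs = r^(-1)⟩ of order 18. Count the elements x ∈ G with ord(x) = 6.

0

No element of G has order 6 (even though 6 | 18).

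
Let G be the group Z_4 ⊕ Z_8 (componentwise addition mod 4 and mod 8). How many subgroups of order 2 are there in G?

3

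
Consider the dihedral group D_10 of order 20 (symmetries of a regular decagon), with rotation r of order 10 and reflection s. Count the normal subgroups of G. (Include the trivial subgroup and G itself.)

7

G has 22 subgroups. Checking conjugation-invariance by order — order 1: 1/1 normal; order 2: 1/11 normal; order 4: 0/5 normal; order 5: 1/1 normal; order 10: 3/3 normal; order 20: 1/1 normal.
Total normal subgroups: 7.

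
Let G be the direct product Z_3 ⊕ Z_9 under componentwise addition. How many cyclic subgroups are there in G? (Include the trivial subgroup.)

A cyclic subgroup of order d is generated by each of its φ(d) elements of order d, so the cyclic subgroups of order d number (#elements of order d)/φ(d).
Cyclic subgroups by order — order 1: 1; order 3: 4; order 9: 3.
Total: 8.

8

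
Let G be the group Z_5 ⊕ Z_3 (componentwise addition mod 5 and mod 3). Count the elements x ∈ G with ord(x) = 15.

8

An element (a,b) has order lcm(ord(a), ord(b)); count pairs with lcm equal to 15.
Enumerating gives 8 such elements.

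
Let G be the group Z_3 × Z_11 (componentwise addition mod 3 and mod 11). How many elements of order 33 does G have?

20

An element (a,b) has order lcm(ord(a), ord(b)); count pairs with lcm equal to 33.
Enumerating gives 20 such elements.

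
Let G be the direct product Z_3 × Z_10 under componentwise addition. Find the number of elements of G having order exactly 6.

An element (a,b) has order lcm(ord(a), ord(b)); count pairs with lcm equal to 6.
Enumerating gives 2 such elements.

2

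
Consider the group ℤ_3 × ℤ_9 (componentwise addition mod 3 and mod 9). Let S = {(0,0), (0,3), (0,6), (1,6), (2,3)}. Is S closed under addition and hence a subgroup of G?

No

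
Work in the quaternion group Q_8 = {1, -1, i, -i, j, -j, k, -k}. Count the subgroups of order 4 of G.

3

|G| = 8 and 4 | 8, so subgroups of order 4 are possible by Lagrange.
The subgroups of order 4 are: {1, -1, i, -i}; {1, -1, j, -j}; {1, -1, k, -k}.
So G has 3 subgroups of order 4.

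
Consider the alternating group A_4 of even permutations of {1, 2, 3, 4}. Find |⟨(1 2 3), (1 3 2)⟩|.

|⟨(1 2 3)⟩| = 3 and |⟨(1 3 2)⟩| = 3, so |H| is a multiple of lcm(3, 3) = 3 and divides |G| = 12.
Closing under the operation: H = {e, (1 2 3), (1 3 2)}, so |H| = 3.

3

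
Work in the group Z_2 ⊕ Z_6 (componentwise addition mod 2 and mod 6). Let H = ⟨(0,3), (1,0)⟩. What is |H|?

4

|⟨(0,3)⟩| = 2 and |⟨(1,0)⟩| = 2, so |H| is a multiple of lcm(2, 2) = 2 and divides |G| = 12.
Closing under the operation: H = {(0,0), (0,3), (1,0), (1,3)}, so |H| = 4.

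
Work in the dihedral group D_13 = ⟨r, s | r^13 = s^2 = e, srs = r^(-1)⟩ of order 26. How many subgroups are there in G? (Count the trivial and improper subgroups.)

|G| = 26, so by Lagrange every subgroup order divides 26. Divisors: 1, 2, 13, 26.
Subgroups by order — order 1: 1; order 2: 13; order 13: 1; order 26: 1.
Total: 1 + 13 + 1 + 1 = 16.

16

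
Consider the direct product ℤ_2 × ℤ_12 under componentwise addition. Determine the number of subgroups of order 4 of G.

|G| = 24 and 4 | 24, so subgroups of order 4 are possible by Lagrange.
The subgroups of order 4 are: {(0,0), (0,3), (0,6), (0,9)}; {(0,0), (0,6), (1,0), (1,6)}; {(0,0), (0,6), (1,3), (1,9)}.
So G has 3 subgroups of order 4.

3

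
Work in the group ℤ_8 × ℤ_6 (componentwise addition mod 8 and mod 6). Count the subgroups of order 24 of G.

3

|G| = 48 and 24 | 48, so subgroups of order 24 are possible by Lagrange.
The subgroups of order 24 are: {(0,0), (0,1), (0,2), (0,3), (0,4), (0,5), (2,0), (2,1), (2,2), (2,3), (2,4), (2,5), (4,0), (4,1), (4,2), (4,3), (4,4), (4,5), (6,0), (6,1), (6,2), (6,3), (6,4), (6,5)}; {(0,0), (0,2), (0,4), (1,0), (1,2), (1,4), (2,0), (2,2), (2,4), (3,0), (3,2), (3,4), (4,0), (4,2), (4,4), (5,0), (5,2), (5,4), (6,0), (6,2), (6,4), (7,0), (7,2), (7,4)}; {(0,0), (0,2), (0,4), (1,1), (1,3), (1,5), (2,0), (2,2), (2,4), (3,1), (3,3), (3,5), (4,0), (4,2), (4,4), (5,1), (5,3), (5,5), (6,0), (6,2), (6,4), (7,1), (7,3), (7,5)}.
So G has 3 subgroups of order 24.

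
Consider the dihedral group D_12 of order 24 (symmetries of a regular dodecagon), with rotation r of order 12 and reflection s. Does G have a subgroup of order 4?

Yes

4 | 24. A subgroup of order 4 is {e, r^6, r^4s, r^10s}.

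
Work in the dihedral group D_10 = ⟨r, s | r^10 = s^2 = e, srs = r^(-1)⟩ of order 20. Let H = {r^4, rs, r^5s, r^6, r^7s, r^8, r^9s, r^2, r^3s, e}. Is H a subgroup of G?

|H| = 10 divides |G| = 20, consistent with Lagrange.
H contains the identity, every element's inverse is in H, and H is closed under ·: it is a subgroup.

Yes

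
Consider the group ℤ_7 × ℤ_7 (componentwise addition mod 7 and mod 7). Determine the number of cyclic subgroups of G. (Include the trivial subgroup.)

Group the elements of G by the cyclic subgroup they generate; each cyclic subgroup of order d accounts for φ(d) elements.
Cyclic subgroups by order — order 1: 1; order 7: 8.
Total: 9.

9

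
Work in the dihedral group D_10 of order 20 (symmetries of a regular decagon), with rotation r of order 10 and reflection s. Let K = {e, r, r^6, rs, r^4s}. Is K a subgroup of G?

r^6 ∈ K but its inverse r^4 ∉ K, so K is not a subgroup.

No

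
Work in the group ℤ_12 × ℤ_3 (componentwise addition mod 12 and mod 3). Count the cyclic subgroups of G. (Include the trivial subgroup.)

Each element a generates a cyclic subgroup ⟨a⟩; distinct elements may generate the same one (a cyclic group of order d has φ(d) generators).
Cyclic subgroups by order — order 1: 1; order 2: 1; order 3: 4; order 4: 1; order 6: 4; order 12: 4.
Total: 15.

15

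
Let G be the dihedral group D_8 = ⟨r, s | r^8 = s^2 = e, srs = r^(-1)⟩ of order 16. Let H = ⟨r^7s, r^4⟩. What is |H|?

|⟨r^7s⟩| = 2 and |⟨r^4⟩| = 2, so |H| is a multiple of lcm(2, 2) = 2 and divides |G| = 16.
Closing under the operation: H = {e, r^4, r^3s, r^7s}, so |H| = 4.

4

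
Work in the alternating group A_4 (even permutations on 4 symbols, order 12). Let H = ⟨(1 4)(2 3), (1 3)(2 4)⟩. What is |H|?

4

|⟨(1 4)(2 3)⟩| = 2 and |⟨(1 3)(2 4)⟩| = 2, so |H| is a multiple of lcm(2, 2) = 2 and divides |G| = 12.
Closing under the operation: H = {e, (1 2)(3 4), (1 3)(2 4), (1 4)(2 3)}, so |H| = 4.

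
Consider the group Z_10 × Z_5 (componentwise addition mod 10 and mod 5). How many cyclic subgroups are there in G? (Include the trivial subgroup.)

14

Each element a generates a cyclic subgroup ⟨a⟩; distinct elements may generate the same one (a cyclic group of order d has φ(d) generators).
Cyclic subgroups by order — order 1: 1; order 2: 1; order 5: 6; order 10: 6.
Total: 14.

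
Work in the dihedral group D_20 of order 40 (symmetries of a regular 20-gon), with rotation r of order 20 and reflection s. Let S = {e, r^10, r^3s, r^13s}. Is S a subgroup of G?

Yes

|S| = 4 divides |G| = 40, consistent with Lagrange.
S contains the identity, every element's inverse is in S, and S is closed under ·: it is a subgroup.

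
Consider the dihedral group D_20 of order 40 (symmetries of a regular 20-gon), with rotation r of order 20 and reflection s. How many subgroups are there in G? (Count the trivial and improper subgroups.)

|G| = 40, so by Lagrange every subgroup order divides 40. Divisors: 1, 2, 4, 5, 8, 10, 20, 40.
Subgroups by order — order 1: 1; order 2: 21; order 4: 11; order 5: 1; order 8: 5; order 10: 5; order 20: 3; order 40: 1.
Total: 1 + 21 + 11 + 1 + 5 + 5 + 3 + 1 = 48.

48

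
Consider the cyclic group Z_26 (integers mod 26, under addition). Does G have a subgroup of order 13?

13 | 26. A subgroup of order 13 is {0, 2, 4, 6, 8, 10, 12, 14, 16, 18, 20, 22, 24}.

Yes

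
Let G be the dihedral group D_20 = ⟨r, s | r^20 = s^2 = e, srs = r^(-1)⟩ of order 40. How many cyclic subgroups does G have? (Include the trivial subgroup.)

26

A cyclic subgroup of order d is generated by each of its φ(d) elements of order d, so the cyclic subgroups of order d number (#elements of order d)/φ(d).
Cyclic subgroups by order — order 1: 1; order 2: 21; order 4: 1; order 5: 1; order 10: 1; order 20: 1.
Total: 26.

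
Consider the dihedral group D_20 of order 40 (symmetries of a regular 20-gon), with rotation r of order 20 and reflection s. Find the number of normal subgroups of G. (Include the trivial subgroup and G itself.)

G has 48 subgroups. Checking conjugation-invariance by order — order 1: 1/1 normal; order 2: 1/21 normal; order 4: 1/11 normal; order 5: 1/1 normal; order 8: 0/5 normal; order 10: 1/5 normal; order 20: 3/3 normal; order 40: 1/1 normal.
Total normal subgroups: 9.

9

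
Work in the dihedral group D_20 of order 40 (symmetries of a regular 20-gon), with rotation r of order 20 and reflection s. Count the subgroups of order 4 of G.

|G| = 40 and 4 | 40, so subgroups of order 4 are possible by Lagrange.
The subgroups of order 4 are: {e, r^10, s, r^10s}; {e, r^10, rs, r^11s}; {e, r^10, r^2s, r^12s}; {e, r^10, r^3s, r^13s}; … (11 in all).
So G has 11 subgroups of order 4.

11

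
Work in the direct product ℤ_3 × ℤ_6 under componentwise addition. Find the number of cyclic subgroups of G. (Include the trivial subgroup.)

10

Each element a generates a cyclic subgroup ⟨a⟩; distinct elements may generate the same one (a cyclic group of order d has φ(d) generators).
Cyclic subgroups by order — order 1: 1; order 2: 1; order 3: 4; order 6: 4.
Total: 10.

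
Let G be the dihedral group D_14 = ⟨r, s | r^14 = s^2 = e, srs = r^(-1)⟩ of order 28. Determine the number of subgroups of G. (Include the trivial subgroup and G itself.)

28

|G| = 28, so by Lagrange every subgroup order divides 28. Divisors: 1, 2, 4, 7, 14, 28.
Subgroups by order — order 1: 1; order 2: 15; order 4: 7; order 7: 1; order 14: 3; order 28: 1.
Total: 1 + 15 + 7 + 1 + 3 + 1 = 28.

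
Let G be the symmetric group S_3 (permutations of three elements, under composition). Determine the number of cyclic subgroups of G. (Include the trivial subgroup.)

A cyclic subgroup of order d is generated by each of its φ(d) elements of order d, so the cyclic subgroups of order d number (#elements of order d)/φ(d).
Cyclic subgroups by order — order 1: 1; order 2: 3; order 3: 1.
Total: 5.

5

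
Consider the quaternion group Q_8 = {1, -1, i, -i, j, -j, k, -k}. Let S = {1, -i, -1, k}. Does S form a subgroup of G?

No

-i ∈ S but its inverse i ∉ S, so S is not a subgroup.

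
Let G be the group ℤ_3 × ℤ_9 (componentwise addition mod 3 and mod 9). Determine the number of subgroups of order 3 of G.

4

|G| = 27 and 3 | 27, so subgroups of order 3 are possible by Lagrange.
The subgroups of order 3 are: {(0,0), (0,3), (0,6)}; {(0,0), (1,0), (2,0)}; {(0,0), (1,3), (2,6)}; {(0,0), (1,6), (2,3)}.
So G has 4 subgroups of order 3.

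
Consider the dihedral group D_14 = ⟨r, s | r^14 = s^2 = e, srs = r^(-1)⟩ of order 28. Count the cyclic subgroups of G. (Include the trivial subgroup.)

18

Group the elements of G by the cyclic subgroup they generate; each cyclic subgroup of order d accounts for φ(d) elements.
Cyclic subgroups by order — order 1: 1; order 2: 15; order 7: 1; order 14: 1.
Total: 18.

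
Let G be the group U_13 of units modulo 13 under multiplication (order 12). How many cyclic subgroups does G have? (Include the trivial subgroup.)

Group the elements of G by the cyclic subgroup they generate; each cyclic subgroup of order d accounts for φ(d) elements.
Cyclic subgroups by order — order 1: 1; order 2: 1; order 3: 1; order 4: 1; order 6: 1; order 12: 1.
Total: 6.

6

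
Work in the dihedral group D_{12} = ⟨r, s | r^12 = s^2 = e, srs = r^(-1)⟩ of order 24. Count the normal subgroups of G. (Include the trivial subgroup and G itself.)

G has 34 subgroups. Checking conjugation-invariance by order — order 1: 1/1 normal; order 2: 1/13 normal; order 3: 1/1 normal; order 4: 1/7 normal; order 6: 1/5 normal; order 8: 0/3 normal; order 12: 3/3 normal; order 24: 1/1 normal.
Total normal subgroups: 9.

9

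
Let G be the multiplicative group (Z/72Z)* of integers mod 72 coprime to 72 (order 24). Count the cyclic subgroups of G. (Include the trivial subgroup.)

16

Each element a generates a cyclic subgroup ⟨a⟩; distinct elements may generate the same one (a cyclic group of order d has φ(d) generators).
Cyclic subgroups by order — order 1: 1; order 2: 7; order 3: 1; order 6: 7.
Total: 16.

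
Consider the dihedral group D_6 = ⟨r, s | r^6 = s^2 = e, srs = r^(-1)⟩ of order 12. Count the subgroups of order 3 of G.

|G| = 12 and 3 | 12, so subgroups of order 3 are possible by Lagrange.
The subgroups of order 3 are: {e, r^2, r^4}.
So G has 1 subgroup of order 3.

1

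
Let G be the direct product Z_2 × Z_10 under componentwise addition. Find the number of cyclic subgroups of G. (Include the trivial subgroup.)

Each element a generates a cyclic subgroup ⟨a⟩; distinct elements may generate the same one (a cyclic group of order d has φ(d) generators).
Cyclic subgroups by order — order 1: 1; order 2: 3; order 5: 1; order 10: 3.
Total: 8.

8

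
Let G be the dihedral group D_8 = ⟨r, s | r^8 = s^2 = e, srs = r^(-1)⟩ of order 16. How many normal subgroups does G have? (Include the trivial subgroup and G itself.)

G has 19 subgroups. Checking conjugation-invariance by order — order 1: 1/1 normal; order 2: 1/9 normal; order 4: 1/5 normal; order 8: 3/3 normal; order 16: 1/1 normal.
Total normal subgroups: 7.

7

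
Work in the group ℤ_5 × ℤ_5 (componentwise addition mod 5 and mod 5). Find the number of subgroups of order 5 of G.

6

|G| = 25 and 5 | 25, so subgroups of order 5 are possible by Lagrange.
The subgroups of order 5 are: {(0,0), (0,1), (0,2), (0,3), (0,4)}; {(0,0), (1,0), (2,0), (3,0), (4,0)}; {(0,0), (1,1), (2,2), (3,3), (4,4)}; {(0,0), (1,2), (2,4), (3,1), (4,3)}; … (6 in all).
So G has 6 subgroups of order 5.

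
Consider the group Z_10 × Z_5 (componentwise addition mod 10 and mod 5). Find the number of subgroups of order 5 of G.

|G| = 50 and 5 | 50, so subgroups of order 5 are possible by Lagrange.
The subgroups of order 5 are: {(0,0), (0,1), (0,2), (0,3), (0,4)}; {(0,0), (2,0), (4,0), (6,0), (8,0)}; {(0,0), (2,1), (4,2), (6,3), (8,4)}; {(0,0), (2,2), (4,4), (6,1), (8,3)}; … (6 in all).
So G has 6 subgroups of order 5.

6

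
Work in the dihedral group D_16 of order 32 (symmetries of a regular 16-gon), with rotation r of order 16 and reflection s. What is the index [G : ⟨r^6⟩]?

4

|⟨r^6⟩| = 8 and |G| = 32.
By Lagrange, [G : H] = |G|/|H| = 32/8 = 4.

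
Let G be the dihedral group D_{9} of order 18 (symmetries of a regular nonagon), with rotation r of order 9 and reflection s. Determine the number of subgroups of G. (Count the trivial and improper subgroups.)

16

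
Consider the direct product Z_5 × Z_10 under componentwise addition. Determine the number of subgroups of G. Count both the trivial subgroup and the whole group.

16

|G| = 50, so by Lagrange every subgroup order divides 50. Divisors: 1, 2, 5, 10, 25, 50.
Subgroups by order — order 1: 1; order 2: 1; order 5: 6; order 10: 6; order 25: 1; order 50: 1.
Total: 1 + 1 + 6 + 6 + 1 + 1 = 16.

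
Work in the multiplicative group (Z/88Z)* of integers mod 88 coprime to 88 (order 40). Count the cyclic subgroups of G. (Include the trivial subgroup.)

16

Group the elements of G by the cyclic subgroup they generate; each cyclic subgroup of order d accounts for φ(d) elements.
Cyclic subgroups by order — order 1: 1; order 2: 7; order 5: 1; order 10: 7.
Total: 16.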